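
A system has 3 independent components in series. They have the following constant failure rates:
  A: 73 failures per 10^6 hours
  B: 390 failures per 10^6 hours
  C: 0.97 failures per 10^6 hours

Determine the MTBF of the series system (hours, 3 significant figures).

Series of exponential components: λ_sys = Σ λ_i
λ_sys = 0.000073 + 0.00039 + 0.00000097 = 4.6397e-04 /h
MTBF = 1 / λ_sys = 2160 h

2160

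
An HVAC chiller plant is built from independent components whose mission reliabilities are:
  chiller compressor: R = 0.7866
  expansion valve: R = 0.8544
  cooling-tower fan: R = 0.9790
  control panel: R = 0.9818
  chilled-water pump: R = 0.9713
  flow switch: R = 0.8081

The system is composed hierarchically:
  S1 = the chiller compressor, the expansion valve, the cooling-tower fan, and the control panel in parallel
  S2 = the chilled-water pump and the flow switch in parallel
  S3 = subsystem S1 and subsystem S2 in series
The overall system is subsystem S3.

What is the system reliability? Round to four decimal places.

0.9945

Parallel (chiller compressor, expansion valve, cooling-tower fan, and control panel): 1 − (1 − 0.786600)(1 − 0.854400)(1 − 0.979000)(1 − 0.981800) = 0.999988
Parallel (chilled-water pump and flow switch): 1 − (1 − 0.971300)(1 − 0.808100) = 0.994492
Series ([0.999988] and [0.994492]): 0.999988 × 0.994492 = 0.9945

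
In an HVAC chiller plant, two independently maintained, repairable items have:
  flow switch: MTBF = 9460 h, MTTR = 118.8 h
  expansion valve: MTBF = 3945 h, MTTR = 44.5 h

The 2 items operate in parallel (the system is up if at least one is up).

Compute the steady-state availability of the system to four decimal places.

0.9999

A(flow switch) = MTBF/(MTBF+MTTR) = 9460/(9460+118.8) = 0.987598
A(expansion valve) = MTBF/(MTBF+MTTR) = 3945/(3945+44.5) = 0.988846
Parallel availability: 1 − (1 − 0.987598)(1 − 0.988846) = 0.9999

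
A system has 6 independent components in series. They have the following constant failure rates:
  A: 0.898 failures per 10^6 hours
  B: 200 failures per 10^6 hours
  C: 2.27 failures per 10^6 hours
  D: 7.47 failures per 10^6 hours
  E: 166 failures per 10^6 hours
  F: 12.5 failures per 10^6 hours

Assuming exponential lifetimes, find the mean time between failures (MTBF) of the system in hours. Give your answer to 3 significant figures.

Series of exponential components: λ_sys = Σ λ_i
λ_sys = 0.000000898 + 0.000200 + 0.00000227 + 0.00000747 + 0.000166 + 0.0000125 = 3.8914e-04 /h
MTBF = 1 / λ_sys = 2570 h

2570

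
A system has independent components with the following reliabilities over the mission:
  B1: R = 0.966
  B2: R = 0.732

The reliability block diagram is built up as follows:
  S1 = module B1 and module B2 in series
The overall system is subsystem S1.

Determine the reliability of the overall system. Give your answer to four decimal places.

Series (B1 and B2): 0.966000 × 0.732000 = 0.7071

0.7071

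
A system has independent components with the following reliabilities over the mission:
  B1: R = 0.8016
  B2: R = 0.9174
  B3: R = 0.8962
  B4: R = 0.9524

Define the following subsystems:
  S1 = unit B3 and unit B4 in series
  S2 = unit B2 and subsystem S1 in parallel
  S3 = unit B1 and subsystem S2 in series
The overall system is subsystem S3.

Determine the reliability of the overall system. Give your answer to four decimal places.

0.7919

Series (B3 and B4): 0.896200 × 0.952400 = 0.853541
Parallel (B2 and [0.853541]): 1 − (1 − 0.917400)(1 − 0.853541) = 0.987902
Series (B1 and [0.987902]): 0.801600 × 0.987902 = 0.7919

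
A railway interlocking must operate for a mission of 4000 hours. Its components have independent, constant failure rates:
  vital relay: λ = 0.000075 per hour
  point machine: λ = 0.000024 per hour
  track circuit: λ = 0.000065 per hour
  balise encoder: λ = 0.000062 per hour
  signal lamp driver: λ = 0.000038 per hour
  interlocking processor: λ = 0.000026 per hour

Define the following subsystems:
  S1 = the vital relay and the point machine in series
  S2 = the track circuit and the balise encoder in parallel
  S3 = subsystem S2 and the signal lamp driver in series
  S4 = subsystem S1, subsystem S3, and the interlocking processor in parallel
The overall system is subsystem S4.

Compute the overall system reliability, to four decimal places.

R(vital relay) = exp(−0.000075 × 4000) = 0.740818
R(point machine) = exp(−0.000024 × 4000) = 0.908464
R(track circuit) = exp(−0.000065 × 4000) = 0.771052
R(balise encoder) = exp(−0.000062 × 4000) = 0.780360
R(signal lamp driver) = exp(−0.000038 × 4000) = 0.858988
R(interlocking processor) = exp(−0.000026 × 4000) = 0.901225
Series (vital relay and point machine): 0.740818 × 0.908464 = 0.673006
Parallel (track circuit and balise encoder): 1 − (1 − 0.771052)(1 − 0.780360) = 0.949714
Series ([0.949714] and signal lamp driver): 0.949714 × 0.858988 = 0.815793
Parallel ([0.673006], [0.815793], and interlocking processor): 1 − (1 − 0.673006)(1 − 0.815793)(1 − 0.901225) = 0.9941

0.9941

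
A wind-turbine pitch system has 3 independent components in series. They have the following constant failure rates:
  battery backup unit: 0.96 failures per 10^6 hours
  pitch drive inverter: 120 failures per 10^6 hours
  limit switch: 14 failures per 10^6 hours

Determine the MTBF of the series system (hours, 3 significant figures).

Series of exponential components: λ_sys = Σ λ_i
λ_sys = 0.00000096 + 0.00012 + 0.000014 = 1.3496e-04 /h
MTBF = 1 / λ_sys = 7410 h

7410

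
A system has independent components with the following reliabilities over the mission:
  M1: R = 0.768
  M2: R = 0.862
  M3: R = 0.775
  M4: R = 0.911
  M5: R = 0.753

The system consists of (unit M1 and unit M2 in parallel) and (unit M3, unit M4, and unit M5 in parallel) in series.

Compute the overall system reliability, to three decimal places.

0.963

Parallel (M1 and M2): 1 − (1 − 0.76800)(1 − 0.86200) = 0.96798
Parallel (M3, M4, and M5): 1 − (1 − 0.77500)(1 − 0.91100)(1 − 0.75300) = 0.99505
Series ([0.96798] and [0.99505]): 0.96798 × 0.99505 = 0.963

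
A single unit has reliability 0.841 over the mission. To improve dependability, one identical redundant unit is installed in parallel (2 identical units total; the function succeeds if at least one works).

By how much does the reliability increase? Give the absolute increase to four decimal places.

0.1337

R_before = 0.841
R_after = 1 − (1 − 0.841)^2 = 0.9747
ΔR = 0.9747 − 0.841 = 0.1337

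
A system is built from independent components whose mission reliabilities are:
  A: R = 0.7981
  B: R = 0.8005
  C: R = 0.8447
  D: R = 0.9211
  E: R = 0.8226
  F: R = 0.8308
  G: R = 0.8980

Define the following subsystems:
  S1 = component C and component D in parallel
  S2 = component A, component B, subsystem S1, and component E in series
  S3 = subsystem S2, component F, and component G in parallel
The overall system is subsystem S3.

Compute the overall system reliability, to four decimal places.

0.9917

Parallel (C and D): 1 − (1 − 0.844700)(1 − 0.921100) = 0.987747
Series (A, B, [0.987747], and E): 0.798100 × 0.800500 × 0.987747 × 0.822600 = 0.519102
Parallel ([0.519102], F, and G): 1 − (1 − 0.519102)(1 − 0.830800)(1 − 0.898000) = 0.9917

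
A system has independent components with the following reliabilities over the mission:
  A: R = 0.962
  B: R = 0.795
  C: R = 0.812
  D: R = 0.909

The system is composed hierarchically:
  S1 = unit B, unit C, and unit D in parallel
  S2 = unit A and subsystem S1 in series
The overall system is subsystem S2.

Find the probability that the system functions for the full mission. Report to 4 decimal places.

Parallel (B, C, and D): 1 − (1 − 0.795000)(1 − 0.812000)(1 − 0.909000) = 0.996493
Series (A and [0.996493]): 0.962000 × 0.996493 = 0.9586

0.9586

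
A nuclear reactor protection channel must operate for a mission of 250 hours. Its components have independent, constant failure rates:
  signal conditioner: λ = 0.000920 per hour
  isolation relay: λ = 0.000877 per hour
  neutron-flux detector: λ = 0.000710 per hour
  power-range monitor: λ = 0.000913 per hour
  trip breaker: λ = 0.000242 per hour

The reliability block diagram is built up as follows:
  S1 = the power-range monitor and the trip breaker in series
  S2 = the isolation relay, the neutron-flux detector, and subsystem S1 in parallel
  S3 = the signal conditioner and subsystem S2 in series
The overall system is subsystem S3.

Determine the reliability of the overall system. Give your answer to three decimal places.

0.788

R(signal conditioner) = exp(−0.000920 × 250) = 0.79453
R(isolation relay) = exp(−0.000877 × 250) = 0.80312
R(neutron-flux detector) = exp(−0.000710 × 250) = 0.83736
R(power-range monitor) = exp(−0.000913 × 250) = 0.79593
R(trip breaker) = exp(−0.000242 × 250) = 0.94129
Series (power-range monitor and trip breaker): 0.79593 × 0.94129 = 0.74920
Parallel (isolation relay, neutron-flux detector, and [0.74920]): 1 − (1 − 0.80312)(1 − 0.83736)(1 − 0.74920) = 0.99197
Series (signal conditioner and [0.99197]): 0.79453 × 0.99197 = 0.788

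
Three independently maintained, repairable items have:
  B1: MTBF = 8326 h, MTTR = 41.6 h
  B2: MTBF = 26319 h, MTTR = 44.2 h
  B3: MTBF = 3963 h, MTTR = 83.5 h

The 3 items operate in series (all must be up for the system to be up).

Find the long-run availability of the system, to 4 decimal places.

A(B1) = MTBF/(MTBF+MTTR) = 8326/(8326+41.6) = 0.995028
A(B2) = MTBF/(MTBF+MTTR) = 26319/(26319+44.2) = 0.998323
A(B3) = MTBF/(MTBF+MTTR) = 3963/(3963+83.5) = 0.979365
Series availability: 0.995028 × 0.998323 × 0.979365 = 0.9729

0.9729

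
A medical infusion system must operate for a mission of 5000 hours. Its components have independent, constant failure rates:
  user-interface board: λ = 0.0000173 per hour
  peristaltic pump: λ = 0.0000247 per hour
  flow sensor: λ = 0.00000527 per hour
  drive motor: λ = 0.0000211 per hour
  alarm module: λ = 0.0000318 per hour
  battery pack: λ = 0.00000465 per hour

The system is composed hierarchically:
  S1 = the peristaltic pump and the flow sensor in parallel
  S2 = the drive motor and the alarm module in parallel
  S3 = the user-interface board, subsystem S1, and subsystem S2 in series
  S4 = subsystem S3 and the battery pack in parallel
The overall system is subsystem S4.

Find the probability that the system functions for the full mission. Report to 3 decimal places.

0.998

R(user-interface board) = exp(−0.0000173 × 5000) = 0.91714
R(peristaltic pump) = exp(−0.0000247 × 5000) = 0.88382
R(flow sensor) = exp(−0.00000527 × 5000) = 0.97399
R(drive motor) = exp(−0.0000211 × 5000) = 0.89987
R(alarm module) = exp(−0.0000318 × 5000) = 0.85300
R(battery pack) = exp(−0.00000465 × 5000) = 0.97702
Parallel (peristaltic pump and flow sensor): 1 − (1 − 0.88382)(1 − 0.97399) = 0.99698
Parallel (drive motor and alarm module): 1 − (1 − 0.89987)(1 − 0.85300) = 0.98528
Series (user-interface board, [0.99698], and [0.98528]): 0.91714 × 0.99698 × 0.98528 = 0.90091
Parallel ([0.90091] and battery pack): 1 − (1 − 0.90091)(1 − 0.97702) = 0.998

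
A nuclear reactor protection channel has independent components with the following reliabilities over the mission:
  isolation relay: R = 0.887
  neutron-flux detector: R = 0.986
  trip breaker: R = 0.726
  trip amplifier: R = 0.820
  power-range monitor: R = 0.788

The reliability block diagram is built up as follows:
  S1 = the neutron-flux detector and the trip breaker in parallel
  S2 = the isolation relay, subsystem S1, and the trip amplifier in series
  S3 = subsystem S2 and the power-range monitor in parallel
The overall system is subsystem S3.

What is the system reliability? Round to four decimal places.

0.9416

Parallel (neutron-flux detector and trip breaker): 1 − (1 − 0.986000)(1 − 0.726000) = 0.996164
Series (isolation relay, [0.996164], and trip amplifier): 0.887000 × 0.996164 × 0.820000 = 0.724550
Parallel ([0.724550] and power-range monitor): 1 − (1 − 0.724550)(1 − 0.788000) = 0.9416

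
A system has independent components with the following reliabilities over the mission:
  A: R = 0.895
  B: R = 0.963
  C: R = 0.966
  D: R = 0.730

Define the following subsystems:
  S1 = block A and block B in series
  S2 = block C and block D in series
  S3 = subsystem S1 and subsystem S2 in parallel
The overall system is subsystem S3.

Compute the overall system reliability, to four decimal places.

0.9593

Series (A and B): 0.895000 × 0.963000 = 0.861885
Series (C and D): 0.966000 × 0.730000 = 0.705180
Parallel ([0.861885] and [0.705180]): 1 − (1 − 0.861885)(1 − 0.705180) = 0.9593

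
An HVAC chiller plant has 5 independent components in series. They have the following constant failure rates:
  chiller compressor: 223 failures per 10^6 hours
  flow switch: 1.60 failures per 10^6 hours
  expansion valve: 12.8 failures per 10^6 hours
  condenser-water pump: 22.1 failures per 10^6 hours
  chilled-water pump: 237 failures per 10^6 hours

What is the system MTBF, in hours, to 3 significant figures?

Series of exponential components: λ_sys = Σ λ_i
λ_sys = 0.000223 + 0.00000160 + 0.0000128 + 0.0000221 + 0.000237 = 4.9650e-04 /h
MTBF = 1 / λ_sys = 2010 h

2010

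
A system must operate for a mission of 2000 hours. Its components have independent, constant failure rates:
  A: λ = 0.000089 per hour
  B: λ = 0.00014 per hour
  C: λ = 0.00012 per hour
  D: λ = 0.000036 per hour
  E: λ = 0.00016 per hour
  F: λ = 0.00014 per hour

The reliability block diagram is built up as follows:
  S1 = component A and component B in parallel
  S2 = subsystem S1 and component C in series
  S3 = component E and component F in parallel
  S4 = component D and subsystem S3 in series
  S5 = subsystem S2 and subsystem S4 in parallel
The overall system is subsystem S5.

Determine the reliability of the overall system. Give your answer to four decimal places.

0.9678

R(A) = exp(−0.000089 × 2000) = 0.836942
R(B) = exp(−0.00014 × 2000) = 0.755784
R(C) = exp(−0.00012 × 2000) = 0.786628
R(D) = exp(−0.000036 × 2000) = 0.930531
R(E) = exp(−0.00016 × 2000) = 0.726149
R(F) = exp(−0.00014 × 2000) = 0.755784
Parallel (A and B): 1 − (1 − 0.836942)(1 − 0.755784) = 0.960179
Series ([0.960179] and C): 0.960179 × 0.786628 = 0.755304
Parallel (E and F): 1 − (1 − 0.726149)(1 − 0.755784) = 0.933121
Series (D and [0.933121]): 0.930531 × 0.933121 = 0.868298
Parallel ([0.755304] and [0.868298]): 1 − (1 − 0.755304)(1 − 0.868298) = 0.9678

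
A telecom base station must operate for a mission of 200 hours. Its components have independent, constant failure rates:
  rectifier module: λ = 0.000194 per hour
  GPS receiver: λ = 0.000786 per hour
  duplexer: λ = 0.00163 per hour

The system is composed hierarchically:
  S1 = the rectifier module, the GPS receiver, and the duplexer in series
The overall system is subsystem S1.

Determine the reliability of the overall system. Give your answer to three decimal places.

0.593

R(rectifier module) = exp(−0.000194 × 200) = 0.96194
R(GPS receiver) = exp(−0.000786 × 200) = 0.85453
R(duplexer) = exp(−0.00163 × 200) = 0.72181
Series (rectifier module, GPS receiver, and duplexer): 0.96194 × 0.85453 × 0.72181 = 0.593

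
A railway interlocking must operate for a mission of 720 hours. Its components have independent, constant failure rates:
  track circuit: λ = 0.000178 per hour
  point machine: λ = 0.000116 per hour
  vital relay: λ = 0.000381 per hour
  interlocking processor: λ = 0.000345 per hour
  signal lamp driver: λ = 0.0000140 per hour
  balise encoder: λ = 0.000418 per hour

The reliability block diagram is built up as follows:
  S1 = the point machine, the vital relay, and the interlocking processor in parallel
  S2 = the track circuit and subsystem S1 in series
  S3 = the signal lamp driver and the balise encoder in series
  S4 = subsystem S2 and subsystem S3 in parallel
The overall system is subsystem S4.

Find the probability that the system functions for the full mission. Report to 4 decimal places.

0.9669

R(track circuit) = exp(−0.000178 × 720) = 0.879713
R(point machine) = exp(−0.000116 × 720) = 0.919873
R(vital relay) = exp(−0.000381 × 720) = 0.760089
R(interlocking processor) = exp(−0.000345 × 720) = 0.780048
R(signal lamp driver) = exp(−0.0000140 × 720) = 0.989971
R(balise encoder) = exp(−0.000418 × 720) = 0.740107
Parallel (point machine, vital relay, and interlocking processor): 1 − (1 − 0.919873)(1 − 0.760089)(1 − 0.780048) = 0.995772
Series (track circuit and [0.995772]): 0.879713 × 0.995772 = 0.875994
Series (signal lamp driver and balise encoder): 0.989971 × 0.740107 = 0.732684
Parallel ([0.875994] and [0.732684]): 1 − (1 − 0.875994)(1 − 0.732684) = 0.9669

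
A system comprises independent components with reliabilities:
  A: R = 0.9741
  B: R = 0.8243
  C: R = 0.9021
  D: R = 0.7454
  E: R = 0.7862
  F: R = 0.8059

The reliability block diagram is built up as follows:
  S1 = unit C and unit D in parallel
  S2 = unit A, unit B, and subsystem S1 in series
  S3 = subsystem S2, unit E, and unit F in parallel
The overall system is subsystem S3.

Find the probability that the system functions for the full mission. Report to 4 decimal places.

Parallel (C and D): 1 − (1 − 0.902100)(1 − 0.745400) = 0.975075
Series (A, B, and [0.975075]): 0.974100 × 0.824300 × 0.975075 = 0.782937
Parallel ([0.782937], E, and F): 1 − (1 − 0.782937)(1 − 0.786200)(1 − 0.805900) = 0.9910

0.9910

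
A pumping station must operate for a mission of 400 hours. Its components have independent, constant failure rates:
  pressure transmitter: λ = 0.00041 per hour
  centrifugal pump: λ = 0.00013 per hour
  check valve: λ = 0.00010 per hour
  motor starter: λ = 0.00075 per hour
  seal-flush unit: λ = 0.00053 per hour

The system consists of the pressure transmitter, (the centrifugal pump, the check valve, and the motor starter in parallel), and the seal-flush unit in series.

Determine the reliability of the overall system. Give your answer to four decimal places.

0.6862

R(pressure transmitter) = exp(−0.00041 × 400) = 0.848742
R(centrifugal pump) = exp(−0.00013 × 400) = 0.949329
R(check valve) = exp(−0.00010 × 400) = 0.960789
R(motor starter) = exp(−0.00075 × 400) = 0.740818
R(seal-flush unit) = exp(−0.00053 × 400) = 0.808965
Parallel (centrifugal pump, check valve, and motor starter): 1 − (1 − 0.949329)(1 − 0.960789)(1 − 0.740818) = 0.999485
Series (pressure transmitter, [0.999485], and seal-flush unit): 0.848742 × 0.999485 × 0.808965 = 0.6862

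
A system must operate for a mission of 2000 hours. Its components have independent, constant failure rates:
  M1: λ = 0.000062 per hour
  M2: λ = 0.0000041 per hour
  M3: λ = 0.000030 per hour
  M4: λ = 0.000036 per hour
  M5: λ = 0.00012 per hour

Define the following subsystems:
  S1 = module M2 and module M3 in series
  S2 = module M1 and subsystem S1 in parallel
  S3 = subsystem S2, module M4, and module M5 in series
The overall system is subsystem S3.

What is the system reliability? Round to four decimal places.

R(M1) = exp(−0.000062 × 2000) = 0.883380
R(M2) = exp(−0.0000041 × 2000) = 0.991834
R(M3) = exp(−0.000030 × 2000) = 0.941765
R(M4) = exp(−0.000036 × 2000) = 0.930531
R(M5) = exp(−0.00012 × 2000) = 0.786628
Series (M2 and M3): 0.991834 × 0.941765 = 0.934075
Parallel (M1 and [0.934075]): 1 − (1 − 0.883380)(1 − 0.934075) = 0.992312
Series ([0.992312], M4, and M5): 0.992312 × 0.930531 × 0.786628 = 0.7264

0.7264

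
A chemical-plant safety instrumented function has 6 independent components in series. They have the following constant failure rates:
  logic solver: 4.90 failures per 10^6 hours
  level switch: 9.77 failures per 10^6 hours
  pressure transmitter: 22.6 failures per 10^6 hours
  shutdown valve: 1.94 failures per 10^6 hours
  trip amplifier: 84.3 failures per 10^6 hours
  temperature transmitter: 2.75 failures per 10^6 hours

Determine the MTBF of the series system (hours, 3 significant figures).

Series of exponential components: λ_sys = Σ λ_i
λ_sys = 0.00000490 + 0.00000977 + 0.0000226 + 0.00000194 + 0.0000843 + 0.00000275 = 1.2626e-04 /h
MTBF = 1 / λ_sys = 7920 h

7920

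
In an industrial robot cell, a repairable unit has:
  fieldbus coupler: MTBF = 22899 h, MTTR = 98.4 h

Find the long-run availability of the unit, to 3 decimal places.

A(fieldbus coupler) = MTBF/(MTBF+MTTR) = 22899/(22899+98.4) = 0.996

0.996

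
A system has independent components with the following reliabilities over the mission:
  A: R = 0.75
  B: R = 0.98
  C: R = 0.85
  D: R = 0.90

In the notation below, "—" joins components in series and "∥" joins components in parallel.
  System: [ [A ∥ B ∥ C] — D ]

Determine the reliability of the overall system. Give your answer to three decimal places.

0.899

Parallel (A, B, and C): 1 − (1 − 0.75000)(1 − 0.98000)(1 − 0.85000) = 0.99925
Series ([0.99925] and D): 0.99925 × 0.90000 = 0.899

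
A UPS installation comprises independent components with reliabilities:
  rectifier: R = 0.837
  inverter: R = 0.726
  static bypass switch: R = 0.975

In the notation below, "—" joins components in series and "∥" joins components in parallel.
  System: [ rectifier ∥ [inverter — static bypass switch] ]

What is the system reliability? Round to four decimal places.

Series (inverter and static bypass switch): 0.726000 × 0.975000 = 0.707850
Parallel (rectifier and [0.707850]): 1 − (1 − 0.837000)(1 − 0.707850) = 0.9524

0.9524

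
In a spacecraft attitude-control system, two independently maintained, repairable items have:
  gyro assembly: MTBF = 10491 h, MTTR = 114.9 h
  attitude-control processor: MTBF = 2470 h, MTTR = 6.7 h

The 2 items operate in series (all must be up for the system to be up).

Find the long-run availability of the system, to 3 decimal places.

A(gyro assembly) = MTBF/(MTBF+MTTR) = 10491/(10491+114.9) = 0.989166
A(attitude-control processor) = MTBF/(MTBF+MTTR) = 2470/(2470+6.7) = 0.997295
Series availability: 0.989166 × 0.997295 = 0.986

0.986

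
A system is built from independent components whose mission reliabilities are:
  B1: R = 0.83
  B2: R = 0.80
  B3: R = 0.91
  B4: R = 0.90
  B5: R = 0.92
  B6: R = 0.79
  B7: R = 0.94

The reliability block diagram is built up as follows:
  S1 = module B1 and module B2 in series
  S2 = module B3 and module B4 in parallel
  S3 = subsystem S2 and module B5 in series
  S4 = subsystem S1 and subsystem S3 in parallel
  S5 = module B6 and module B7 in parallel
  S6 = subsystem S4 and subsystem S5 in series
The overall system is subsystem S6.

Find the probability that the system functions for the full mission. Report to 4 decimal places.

0.9581

Series (B1 and B2): 0.830000 × 0.800000 = 0.664000
Parallel (B3 and B4): 1 − (1 − 0.910000)(1 − 0.900000) = 0.991000
Series ([0.991000] and B5): 0.991000 × 0.920000 = 0.911720
Parallel ([0.664000] and [0.911720]): 1 − (1 − 0.664000)(1 − 0.911720) = 0.970338
Parallel (B6 and B7): 1 − (1 − 0.790000)(1 − 0.940000) = 0.987400
Series ([0.970338] and [0.987400]): 0.970338 × 0.987400 = 0.9581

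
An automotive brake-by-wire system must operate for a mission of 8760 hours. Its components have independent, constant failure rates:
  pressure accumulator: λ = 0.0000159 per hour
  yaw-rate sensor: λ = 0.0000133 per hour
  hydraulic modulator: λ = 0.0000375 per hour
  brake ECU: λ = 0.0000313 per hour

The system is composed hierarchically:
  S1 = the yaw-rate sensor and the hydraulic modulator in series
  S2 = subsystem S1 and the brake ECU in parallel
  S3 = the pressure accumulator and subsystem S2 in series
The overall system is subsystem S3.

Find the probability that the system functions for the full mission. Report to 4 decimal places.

0.7950

R(pressure accumulator) = exp(−0.0000159 × 8760) = 0.869981
R(yaw-rate sensor) = exp(−0.0000133 × 8760) = 0.890023
R(hydraulic modulator) = exp(−0.0000375 × 8760) = 0.720003
R(brake ECU) = exp(−0.0000313 × 8760) = 0.760189
Series (yaw-rate sensor and hydraulic modulator): 0.890023 × 0.720003 = 0.640819
Parallel ([0.640819] and brake ECU): 1 − (1 − 0.640819)(1 − 0.760189) = 0.913864
Series (pressure accumulator and [0.913864]): 0.869981 × 0.913864 = 0.7950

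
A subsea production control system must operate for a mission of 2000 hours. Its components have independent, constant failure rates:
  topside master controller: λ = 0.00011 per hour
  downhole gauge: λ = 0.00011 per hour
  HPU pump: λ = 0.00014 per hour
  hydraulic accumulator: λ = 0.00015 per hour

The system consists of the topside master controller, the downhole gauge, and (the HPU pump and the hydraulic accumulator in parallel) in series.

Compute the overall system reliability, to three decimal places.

R(topside master controller) = exp(−0.00011 × 2000) = 0.80252
R(downhole gauge) = exp(−0.00011 × 2000) = 0.80252
R(HPU pump) = exp(−0.00014 × 2000) = 0.75578
R(hydraulic accumulator) = exp(−0.00015 × 2000) = 0.74082
Parallel (HPU pump and hydraulic accumulator): 1 − (1 − 0.75578)(1 − 0.74082) = 0.93670
Series (topside master controller, downhole gauge, and [0.93670]): 0.80252 × 0.80252 × 0.93670 = 0.603

0.603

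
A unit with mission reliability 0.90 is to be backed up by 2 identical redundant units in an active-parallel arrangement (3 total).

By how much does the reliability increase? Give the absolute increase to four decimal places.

0.0990

R_before = 0.90
R_after = 1 − (1 − 0.90)^3 = 0.9990
ΔR = 0.9990 − 0.90 = 0.0990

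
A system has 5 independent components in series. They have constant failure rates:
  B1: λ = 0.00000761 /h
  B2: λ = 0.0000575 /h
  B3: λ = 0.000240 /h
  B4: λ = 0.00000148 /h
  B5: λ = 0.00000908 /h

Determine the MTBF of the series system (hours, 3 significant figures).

Series of exponential components: λ_sys = Σ λ_i
λ_sys = 0.00000761 + 0.0000575 + 0.000240 + 0.00000148 + 0.00000908 = 3.1567e-04 /h
MTBF = 1 / λ_sys = 3170 h

3170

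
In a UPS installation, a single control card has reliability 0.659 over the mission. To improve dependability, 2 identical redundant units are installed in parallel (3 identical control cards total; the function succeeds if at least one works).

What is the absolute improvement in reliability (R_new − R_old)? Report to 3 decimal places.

R_before = 0.659
R_after = 1 − (1 − 0.659)^3 = 0.960
ΔR = 0.960 − 0.659 = 0.301

0.301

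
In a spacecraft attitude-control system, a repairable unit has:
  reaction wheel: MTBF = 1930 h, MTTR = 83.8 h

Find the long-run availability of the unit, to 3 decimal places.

A(reaction wheel) = MTBF/(MTBF+MTTR) = 1930/(1930+83.8) = 0.958

0.958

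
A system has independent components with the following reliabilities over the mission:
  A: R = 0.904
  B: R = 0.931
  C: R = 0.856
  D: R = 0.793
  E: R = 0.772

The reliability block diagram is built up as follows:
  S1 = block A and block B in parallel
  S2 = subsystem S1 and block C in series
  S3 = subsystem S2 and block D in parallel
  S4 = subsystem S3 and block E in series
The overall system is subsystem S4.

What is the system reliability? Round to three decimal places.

0.748

Parallel (A and B): 1 − (1 − 0.90400)(1 − 0.93100) = 0.99338
Series ([0.99338] and C): 0.99338 × 0.85600 = 0.85033
Parallel ([0.85033] and D): 1 − (1 − 0.85033)(1 − 0.79300) = 0.96902
Series ([0.96902] and E): 0.96902 × 0.77200 = 0.748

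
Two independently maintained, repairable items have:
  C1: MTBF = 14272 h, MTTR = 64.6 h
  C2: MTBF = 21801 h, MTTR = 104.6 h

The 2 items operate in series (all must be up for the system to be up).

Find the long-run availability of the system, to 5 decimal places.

A(C1) = MTBF/(MTBF+MTTR) = 14272/(14272+64.6) = 0.995494
A(C2) = MTBF/(MTBF+MTTR) = 21801/(21801+104.6) = 0.995225
Series availability: 0.995494 × 0.995225 = 0.99074

0.99074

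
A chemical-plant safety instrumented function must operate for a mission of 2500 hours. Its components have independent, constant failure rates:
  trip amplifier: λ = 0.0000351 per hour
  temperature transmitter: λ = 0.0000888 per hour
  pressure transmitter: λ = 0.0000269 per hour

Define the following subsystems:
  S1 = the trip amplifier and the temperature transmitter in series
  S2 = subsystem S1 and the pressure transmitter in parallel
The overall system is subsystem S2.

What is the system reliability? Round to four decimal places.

0.9827

R(trip amplifier) = exp(−0.0000351 × 2500) = 0.915990
R(temperature transmitter) = exp(−0.0000888 × 2500) = 0.800915
R(pressure transmitter) = exp(−0.0000269 × 2500) = 0.934961
Series (trip amplifier and temperature transmitter): 0.915990 × 0.800915 = 0.733630
Parallel ([0.733630] and pressure transmitter): 1 − (1 − 0.733630)(1 − 0.934961) = 0.9827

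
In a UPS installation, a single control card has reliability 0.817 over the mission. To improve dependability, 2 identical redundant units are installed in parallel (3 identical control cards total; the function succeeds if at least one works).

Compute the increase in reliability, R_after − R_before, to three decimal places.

R_before = 0.817
R_after = 1 − (1 − 0.817)^3 = 0.994
ΔR = 0.994 − 0.817 = 0.177

0.177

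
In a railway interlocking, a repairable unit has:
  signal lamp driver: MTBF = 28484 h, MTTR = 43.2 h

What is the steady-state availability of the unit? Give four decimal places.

A(signal lamp driver) = MTBF/(MTBF+MTTR) = 28484/(28484+43.2) = 0.9985

0.9985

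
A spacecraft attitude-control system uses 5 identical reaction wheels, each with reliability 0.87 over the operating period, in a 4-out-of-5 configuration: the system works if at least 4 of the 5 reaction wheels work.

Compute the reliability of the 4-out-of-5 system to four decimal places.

0.8708

R = Σ_{i=4}^{5} C(5,i) p^i (1−p)^{5−i} with p = 0.87
C(5,4)·0.87^4·0.13^1 = 0.372383
C(5,5)·0.87^5·0.13^0 = 0.498421
Sum = 0.8708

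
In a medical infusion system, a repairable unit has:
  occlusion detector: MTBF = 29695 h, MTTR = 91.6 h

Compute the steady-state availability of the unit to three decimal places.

0.997

A(occlusion detector) = MTBF/(MTBF+MTTR) = 29695/(29695+91.6) = 0.997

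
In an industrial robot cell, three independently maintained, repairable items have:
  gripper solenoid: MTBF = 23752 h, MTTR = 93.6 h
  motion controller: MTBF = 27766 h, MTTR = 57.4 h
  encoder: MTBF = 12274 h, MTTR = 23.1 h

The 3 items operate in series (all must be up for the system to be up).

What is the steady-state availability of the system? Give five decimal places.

A(gripper solenoid) = MTBF/(MTBF+MTTR) = 23752/(23752+93.6) = 0.996075
A(motion controller) = MTBF/(MTBF+MTTR) = 27766/(27766+57.4) = 0.997937
A(encoder) = MTBF/(MTBF+MTTR) = 12274/(12274+23.1) = 0.998122
Series availability: 0.996075 × 0.997937 × 0.998122 = 0.99215

0.99215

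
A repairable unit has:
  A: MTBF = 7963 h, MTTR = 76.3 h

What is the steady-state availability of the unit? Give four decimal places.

A(A) = MTBF/(MTBF+MTTR) = 7963/(7963+76.3) = 0.9905

0.9905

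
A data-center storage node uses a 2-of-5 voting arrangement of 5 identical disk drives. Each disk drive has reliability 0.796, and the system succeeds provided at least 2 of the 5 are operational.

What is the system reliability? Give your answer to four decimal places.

R = Σ_{i=2}^{5} C(5,i) p^i (1−p)^{5−i} with p = 0.796
C(5,2)·0.796^2·0.204^3 = 0.053792
C(5,3)·0.796^3·0.204^2 = 0.209894
C(5,4)·0.796^4·0.204^1 = 0.409499
C(5,5)·0.796^5·0.204^0 = 0.319570
Sum = 0.9928

0.9928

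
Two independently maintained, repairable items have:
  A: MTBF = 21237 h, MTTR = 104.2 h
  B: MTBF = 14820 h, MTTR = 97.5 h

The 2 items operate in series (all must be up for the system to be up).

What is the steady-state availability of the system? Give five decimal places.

A(A) = MTBF/(MTBF+MTTR) = 21237/(21237+104.2) = 0.995117
A(B) = MTBF/(MTBF+MTTR) = 14820/(14820+97.5) = 0.993464
Series availability: 0.995117 × 0.993464 = 0.98861

0.98861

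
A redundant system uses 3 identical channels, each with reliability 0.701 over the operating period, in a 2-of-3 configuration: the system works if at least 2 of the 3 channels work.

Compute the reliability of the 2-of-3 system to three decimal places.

R = Σ_{i=2}^{3} C(3,i) p^i (1−p)^{3−i} with p = 0.701
C(3,2)·0.701^2·0.299^1 = 0.44079
C(3,3)·0.701^3·0.299^0 = 0.34447
Sum = 0.785

0.785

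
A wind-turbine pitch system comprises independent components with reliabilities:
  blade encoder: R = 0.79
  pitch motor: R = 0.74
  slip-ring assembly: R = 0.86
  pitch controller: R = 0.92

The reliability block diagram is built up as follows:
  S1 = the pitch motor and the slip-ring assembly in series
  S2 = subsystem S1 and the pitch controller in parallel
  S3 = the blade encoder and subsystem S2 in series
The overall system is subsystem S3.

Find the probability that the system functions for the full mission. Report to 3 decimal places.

Series (pitch motor and slip-ring assembly): 0.74000 × 0.86000 = 0.63640
Parallel ([0.63640] and pitch controller): 1 − (1 − 0.63640)(1 − 0.92000) = 0.97091
Series (blade encoder and [0.97091]): 0.79000 × 0.97091 = 0.767

0.767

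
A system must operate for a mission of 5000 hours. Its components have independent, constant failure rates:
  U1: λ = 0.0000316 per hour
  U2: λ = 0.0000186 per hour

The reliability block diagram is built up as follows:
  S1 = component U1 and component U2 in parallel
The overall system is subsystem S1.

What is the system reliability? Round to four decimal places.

R(U1) = exp(−0.0000316 × 5000) = 0.853850
R(U2) = exp(−0.0000186 × 5000) = 0.911194
Parallel (U1 and U2): 1 − (1 − 0.853850)(1 − 0.911194) = 0.9870

0.9870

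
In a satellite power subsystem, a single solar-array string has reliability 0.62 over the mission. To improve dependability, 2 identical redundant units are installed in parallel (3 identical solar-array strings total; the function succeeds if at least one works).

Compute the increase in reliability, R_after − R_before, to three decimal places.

R_before = 0.62
R_after = 1 − (1 − 0.62)^3 = 0.945
ΔR = 0.945 − 0.62 = 0.325

0.325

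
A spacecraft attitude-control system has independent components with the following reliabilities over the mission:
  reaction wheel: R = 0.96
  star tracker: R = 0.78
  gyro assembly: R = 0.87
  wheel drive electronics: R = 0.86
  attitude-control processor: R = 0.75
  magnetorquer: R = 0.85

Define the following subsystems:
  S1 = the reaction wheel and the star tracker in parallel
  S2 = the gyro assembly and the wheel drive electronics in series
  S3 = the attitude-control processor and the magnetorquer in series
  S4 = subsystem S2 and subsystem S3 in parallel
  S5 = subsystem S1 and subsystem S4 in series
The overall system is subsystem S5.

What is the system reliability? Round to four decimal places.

Parallel (reaction wheel and star tracker): 1 − (1 − 0.960000)(1 − 0.780000) = 0.991200
Series (gyro assembly and wheel drive electronics): 0.870000 × 0.860000 = 0.748200
Series (attitude-control processor and magnetorquer): 0.750000 × 0.850000 = 0.637500
Parallel ([0.748200] and [0.637500]): 1 − (1 − 0.748200)(1 − 0.637500) = 0.908723
Series ([0.991200] and [0.908723]): 0.991200 × 0.908723 = 0.9007

0.9007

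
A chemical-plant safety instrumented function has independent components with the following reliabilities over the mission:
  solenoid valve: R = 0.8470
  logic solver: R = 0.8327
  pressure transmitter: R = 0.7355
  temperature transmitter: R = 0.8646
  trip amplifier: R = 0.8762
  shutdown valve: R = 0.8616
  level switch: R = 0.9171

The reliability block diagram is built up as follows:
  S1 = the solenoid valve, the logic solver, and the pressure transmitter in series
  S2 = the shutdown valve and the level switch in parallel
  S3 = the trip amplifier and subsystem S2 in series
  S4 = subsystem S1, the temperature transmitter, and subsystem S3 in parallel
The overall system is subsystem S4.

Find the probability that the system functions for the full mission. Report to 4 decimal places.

0.9913

Series (solenoid valve, logic solver, and pressure transmitter): 0.847000 × 0.832700 × 0.735500 = 0.518746
Parallel (shutdown valve and level switch): 1 − (1 − 0.861600)(1 − 0.917100) = 0.988527
Series (trip amplifier and [0.988527]): 0.876200 × 0.988527 = 0.866147
Parallel ([0.518746], temperature transmitter, and [0.866147]): 1 − (1 − 0.518746)(1 − 0.864600)(1 − 0.866147) = 0.9913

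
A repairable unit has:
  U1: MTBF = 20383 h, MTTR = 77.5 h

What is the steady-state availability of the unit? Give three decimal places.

A(U1) = MTBF/(MTBF+MTTR) = 20383/(20383+77.5) = 0.996

0.996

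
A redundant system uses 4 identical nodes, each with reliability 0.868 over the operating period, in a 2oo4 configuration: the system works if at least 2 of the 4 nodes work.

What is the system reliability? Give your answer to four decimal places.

0.9917

R = Σ_{i=2}^{4} C(4,i) p^i (1−p)^{4−i} with p = 0.868
C(4,2)·0.868^2·0.132^2 = 0.078766
C(4,3)·0.868^3·0.132^1 = 0.345297
C(4,4)·0.868^4·0.132^0 = 0.567648
Sum = 0.9917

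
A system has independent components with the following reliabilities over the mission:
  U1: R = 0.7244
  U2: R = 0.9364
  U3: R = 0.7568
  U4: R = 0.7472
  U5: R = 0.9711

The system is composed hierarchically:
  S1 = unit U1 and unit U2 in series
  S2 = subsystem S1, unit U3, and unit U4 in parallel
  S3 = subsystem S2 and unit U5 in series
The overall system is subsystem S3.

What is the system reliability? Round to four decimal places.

0.9519

Series (U1 and U2): 0.724400 × 0.936400 = 0.678328
Parallel ([0.678328], U3, and U4): 1 − (1 − 0.678328)(1 − 0.756800)(1 − 0.747200) = 0.980223
Series ([0.980223] and U5): 0.980223 × 0.971100 = 0.9519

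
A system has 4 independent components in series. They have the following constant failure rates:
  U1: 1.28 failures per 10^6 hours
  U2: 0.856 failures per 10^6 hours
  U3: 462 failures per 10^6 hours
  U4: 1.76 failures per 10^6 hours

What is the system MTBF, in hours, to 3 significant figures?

Series of exponential components: λ_sys = Σ λ_i
λ_sys = 0.00000128 + 0.000000856 + 0.000462 + 0.00000176 = 4.6590e-04 /h
MTBF = 1 / λ_sys = 2150 h

2150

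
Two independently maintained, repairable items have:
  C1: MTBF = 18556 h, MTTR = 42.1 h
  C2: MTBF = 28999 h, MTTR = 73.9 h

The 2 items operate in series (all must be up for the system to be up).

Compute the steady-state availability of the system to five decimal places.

0.99520

A(C1) = MTBF/(MTBF+MTTR) = 18556/(18556+42.1) = 0.997736
A(C2) = MTBF/(MTBF+MTTR) = 28999/(28999+73.9) = 0.997458
Series availability: 0.997736 × 0.997458 = 0.99520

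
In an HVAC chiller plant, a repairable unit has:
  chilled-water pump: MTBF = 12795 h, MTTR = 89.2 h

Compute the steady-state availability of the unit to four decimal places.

0.9931

A(chilled-water pump) = MTBF/(MTBF+MTTR) = 12795/(12795+89.2) = 0.9931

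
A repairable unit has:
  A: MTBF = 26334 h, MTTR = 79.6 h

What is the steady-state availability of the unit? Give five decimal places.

A(A) = MTBF/(MTBF+MTTR) = 26334/(26334+79.6) = 0.99699

0.99699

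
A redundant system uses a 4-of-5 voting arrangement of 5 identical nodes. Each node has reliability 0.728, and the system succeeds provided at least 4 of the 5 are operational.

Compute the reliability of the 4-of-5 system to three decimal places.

0.586

R = Σ_{i=4}^{5} C(5,i) p^i (1−p)^{5−i} with p = 0.728
C(5,4)·0.728^4·0.272^1 = 0.38200
C(5,5)·0.728^5·0.272^0 = 0.20448
Sum = 0.586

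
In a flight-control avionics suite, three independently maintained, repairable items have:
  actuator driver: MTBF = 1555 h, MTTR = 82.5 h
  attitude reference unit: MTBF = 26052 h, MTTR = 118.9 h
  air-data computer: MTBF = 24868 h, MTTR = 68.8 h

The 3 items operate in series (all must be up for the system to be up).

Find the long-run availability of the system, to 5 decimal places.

A(actuator driver) = MTBF/(MTBF+MTTR) = 1555/(1555+82.5) = 0.949618
A(attitude reference unit) = MTBF/(MTBF+MTTR) = 26052/(26052+118.9) = 0.995457
A(air-data computer) = MTBF/(MTBF+MTTR) = 24868/(24868+68.8) = 0.997241
Series availability: 0.949618 × 0.995457 × 0.997241 = 0.94270

0.94270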